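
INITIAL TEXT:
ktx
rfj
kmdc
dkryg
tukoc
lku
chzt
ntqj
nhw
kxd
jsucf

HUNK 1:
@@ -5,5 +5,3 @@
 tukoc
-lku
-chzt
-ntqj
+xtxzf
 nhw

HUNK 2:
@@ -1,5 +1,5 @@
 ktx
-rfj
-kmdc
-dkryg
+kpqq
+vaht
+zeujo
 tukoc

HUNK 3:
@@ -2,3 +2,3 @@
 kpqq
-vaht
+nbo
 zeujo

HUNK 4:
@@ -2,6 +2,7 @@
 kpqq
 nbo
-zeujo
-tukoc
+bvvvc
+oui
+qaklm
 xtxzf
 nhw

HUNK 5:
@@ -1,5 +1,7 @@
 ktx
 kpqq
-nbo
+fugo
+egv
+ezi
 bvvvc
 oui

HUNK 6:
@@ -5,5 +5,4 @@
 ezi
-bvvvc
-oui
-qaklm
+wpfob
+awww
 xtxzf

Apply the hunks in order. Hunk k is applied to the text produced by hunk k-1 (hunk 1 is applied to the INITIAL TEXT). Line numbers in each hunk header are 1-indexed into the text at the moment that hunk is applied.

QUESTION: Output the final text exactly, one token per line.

Answer: ktx
kpqq
fugo
egv
ezi
wpfob
awww
xtxzf
nhw
kxd
jsucf

Derivation:
Hunk 1: at line 5 remove [lku,chzt,ntqj] add [xtxzf] -> 9 lines: ktx rfj kmdc dkryg tukoc xtxzf nhw kxd jsucf
Hunk 2: at line 1 remove [rfj,kmdc,dkryg] add [kpqq,vaht,zeujo] -> 9 lines: ktx kpqq vaht zeujo tukoc xtxzf nhw kxd jsucf
Hunk 3: at line 2 remove [vaht] add [nbo] -> 9 lines: ktx kpqq nbo zeujo tukoc xtxzf nhw kxd jsucf
Hunk 4: at line 2 remove [zeujo,tukoc] add [bvvvc,oui,qaklm] -> 10 lines: ktx kpqq nbo bvvvc oui qaklm xtxzf nhw kxd jsucf
Hunk 5: at line 1 remove [nbo] add [fugo,egv,ezi] -> 12 lines: ktx kpqq fugo egv ezi bvvvc oui qaklm xtxzf nhw kxd jsucf
Hunk 6: at line 5 remove [bvvvc,oui,qaklm] add [wpfob,awww] -> 11 lines: ktx kpqq fugo egv ezi wpfob awww xtxzf nhw kxd jsucf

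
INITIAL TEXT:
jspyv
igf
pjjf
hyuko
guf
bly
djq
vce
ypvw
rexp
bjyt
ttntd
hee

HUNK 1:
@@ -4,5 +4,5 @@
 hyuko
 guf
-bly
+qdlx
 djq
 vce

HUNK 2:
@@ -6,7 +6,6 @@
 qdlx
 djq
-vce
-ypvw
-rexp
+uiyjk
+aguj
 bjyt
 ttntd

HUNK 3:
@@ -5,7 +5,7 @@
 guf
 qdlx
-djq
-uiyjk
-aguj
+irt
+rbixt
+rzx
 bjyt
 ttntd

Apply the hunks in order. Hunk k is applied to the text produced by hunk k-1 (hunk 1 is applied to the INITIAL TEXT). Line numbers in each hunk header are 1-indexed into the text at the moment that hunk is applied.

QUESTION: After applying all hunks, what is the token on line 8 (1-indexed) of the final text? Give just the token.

Answer: rbixt

Derivation:
Hunk 1: at line 4 remove [bly] add [qdlx] -> 13 lines: jspyv igf pjjf hyuko guf qdlx djq vce ypvw rexp bjyt ttntd hee
Hunk 2: at line 6 remove [vce,ypvw,rexp] add [uiyjk,aguj] -> 12 lines: jspyv igf pjjf hyuko guf qdlx djq uiyjk aguj bjyt ttntd hee
Hunk 3: at line 5 remove [djq,uiyjk,aguj] add [irt,rbixt,rzx] -> 12 lines: jspyv igf pjjf hyuko guf qdlx irt rbixt rzx bjyt ttntd hee
Final line 8: rbixt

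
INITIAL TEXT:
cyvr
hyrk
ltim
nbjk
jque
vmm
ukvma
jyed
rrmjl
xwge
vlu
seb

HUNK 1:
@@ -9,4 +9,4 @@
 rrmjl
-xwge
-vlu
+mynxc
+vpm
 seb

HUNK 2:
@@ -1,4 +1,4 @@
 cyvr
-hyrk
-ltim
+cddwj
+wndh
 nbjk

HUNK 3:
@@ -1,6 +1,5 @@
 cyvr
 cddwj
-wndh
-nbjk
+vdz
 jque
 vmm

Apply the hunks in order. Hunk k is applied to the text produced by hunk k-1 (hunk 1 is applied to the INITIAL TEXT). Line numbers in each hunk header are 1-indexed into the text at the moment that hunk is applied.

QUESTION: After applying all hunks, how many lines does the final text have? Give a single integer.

Answer: 11

Derivation:
Hunk 1: at line 9 remove [xwge,vlu] add [mynxc,vpm] -> 12 lines: cyvr hyrk ltim nbjk jque vmm ukvma jyed rrmjl mynxc vpm seb
Hunk 2: at line 1 remove [hyrk,ltim] add [cddwj,wndh] -> 12 lines: cyvr cddwj wndh nbjk jque vmm ukvma jyed rrmjl mynxc vpm seb
Hunk 3: at line 1 remove [wndh,nbjk] add [vdz] -> 11 lines: cyvr cddwj vdz jque vmm ukvma jyed rrmjl mynxc vpm seb
Final line count: 11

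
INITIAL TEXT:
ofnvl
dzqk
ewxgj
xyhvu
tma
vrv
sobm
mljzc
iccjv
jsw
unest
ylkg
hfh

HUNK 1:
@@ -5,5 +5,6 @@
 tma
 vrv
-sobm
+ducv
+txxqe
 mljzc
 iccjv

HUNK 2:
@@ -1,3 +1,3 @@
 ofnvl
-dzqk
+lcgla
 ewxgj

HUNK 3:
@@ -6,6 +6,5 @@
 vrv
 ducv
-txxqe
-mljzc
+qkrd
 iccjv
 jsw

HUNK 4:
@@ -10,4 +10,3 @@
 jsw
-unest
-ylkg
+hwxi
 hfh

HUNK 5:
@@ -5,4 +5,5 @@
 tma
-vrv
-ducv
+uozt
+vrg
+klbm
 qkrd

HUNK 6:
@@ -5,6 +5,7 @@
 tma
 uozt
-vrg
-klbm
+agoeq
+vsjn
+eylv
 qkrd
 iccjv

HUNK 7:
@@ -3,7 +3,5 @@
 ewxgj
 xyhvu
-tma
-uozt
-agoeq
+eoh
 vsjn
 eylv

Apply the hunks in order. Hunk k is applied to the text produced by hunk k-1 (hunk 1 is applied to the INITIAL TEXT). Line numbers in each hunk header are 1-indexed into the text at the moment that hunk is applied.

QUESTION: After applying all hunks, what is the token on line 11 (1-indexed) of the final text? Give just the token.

Answer: hwxi

Derivation:
Hunk 1: at line 5 remove [sobm] add [ducv,txxqe] -> 14 lines: ofnvl dzqk ewxgj xyhvu tma vrv ducv txxqe mljzc iccjv jsw unest ylkg hfh
Hunk 2: at line 1 remove [dzqk] add [lcgla] -> 14 lines: ofnvl lcgla ewxgj xyhvu tma vrv ducv txxqe mljzc iccjv jsw unest ylkg hfh
Hunk 3: at line 6 remove [txxqe,mljzc] add [qkrd] -> 13 lines: ofnvl lcgla ewxgj xyhvu tma vrv ducv qkrd iccjv jsw unest ylkg hfh
Hunk 4: at line 10 remove [unest,ylkg] add [hwxi] -> 12 lines: ofnvl lcgla ewxgj xyhvu tma vrv ducv qkrd iccjv jsw hwxi hfh
Hunk 5: at line 5 remove [vrv,ducv] add [uozt,vrg,klbm] -> 13 lines: ofnvl lcgla ewxgj xyhvu tma uozt vrg klbm qkrd iccjv jsw hwxi hfh
Hunk 6: at line 5 remove [vrg,klbm] add [agoeq,vsjn,eylv] -> 14 lines: ofnvl lcgla ewxgj xyhvu tma uozt agoeq vsjn eylv qkrd iccjv jsw hwxi hfh
Hunk 7: at line 3 remove [tma,uozt,agoeq] add [eoh] -> 12 lines: ofnvl lcgla ewxgj xyhvu eoh vsjn eylv qkrd iccjv jsw hwxi hfh
Final line 11: hwxi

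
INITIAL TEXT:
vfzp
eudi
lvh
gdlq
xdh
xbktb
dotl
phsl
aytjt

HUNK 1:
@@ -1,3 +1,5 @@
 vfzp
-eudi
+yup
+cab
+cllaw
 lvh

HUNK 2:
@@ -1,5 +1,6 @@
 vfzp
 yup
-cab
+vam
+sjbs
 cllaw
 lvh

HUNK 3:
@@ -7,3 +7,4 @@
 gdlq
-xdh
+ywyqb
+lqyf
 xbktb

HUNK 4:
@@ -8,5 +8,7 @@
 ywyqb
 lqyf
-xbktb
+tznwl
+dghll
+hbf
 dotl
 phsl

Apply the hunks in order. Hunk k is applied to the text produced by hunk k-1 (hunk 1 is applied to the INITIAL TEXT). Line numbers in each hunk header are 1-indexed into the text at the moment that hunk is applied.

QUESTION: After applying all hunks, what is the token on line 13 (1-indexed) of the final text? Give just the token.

Hunk 1: at line 1 remove [eudi] add [yup,cab,cllaw] -> 11 lines: vfzp yup cab cllaw lvh gdlq xdh xbktb dotl phsl aytjt
Hunk 2: at line 1 remove [cab] add [vam,sjbs] -> 12 lines: vfzp yup vam sjbs cllaw lvh gdlq xdh xbktb dotl phsl aytjt
Hunk 3: at line 7 remove [xdh] add [ywyqb,lqyf] -> 13 lines: vfzp yup vam sjbs cllaw lvh gdlq ywyqb lqyf xbktb dotl phsl aytjt
Hunk 4: at line 8 remove [xbktb] add [tznwl,dghll,hbf] -> 15 lines: vfzp yup vam sjbs cllaw lvh gdlq ywyqb lqyf tznwl dghll hbf dotl phsl aytjt
Final line 13: dotl

Answer: dotl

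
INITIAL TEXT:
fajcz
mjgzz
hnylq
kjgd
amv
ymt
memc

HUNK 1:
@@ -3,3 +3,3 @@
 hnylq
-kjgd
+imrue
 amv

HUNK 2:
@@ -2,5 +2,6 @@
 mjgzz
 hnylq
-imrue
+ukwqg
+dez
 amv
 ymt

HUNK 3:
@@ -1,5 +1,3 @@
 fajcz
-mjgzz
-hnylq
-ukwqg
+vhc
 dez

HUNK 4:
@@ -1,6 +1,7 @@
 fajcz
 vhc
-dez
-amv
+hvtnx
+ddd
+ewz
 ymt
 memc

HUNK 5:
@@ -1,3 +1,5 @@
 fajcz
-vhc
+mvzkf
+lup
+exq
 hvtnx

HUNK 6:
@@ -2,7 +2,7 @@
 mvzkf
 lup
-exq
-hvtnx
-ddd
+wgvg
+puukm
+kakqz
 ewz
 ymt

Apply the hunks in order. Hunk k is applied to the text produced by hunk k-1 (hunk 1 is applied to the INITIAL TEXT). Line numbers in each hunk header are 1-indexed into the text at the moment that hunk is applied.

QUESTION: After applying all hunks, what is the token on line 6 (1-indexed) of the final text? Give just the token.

Hunk 1: at line 3 remove [kjgd] add [imrue] -> 7 lines: fajcz mjgzz hnylq imrue amv ymt memc
Hunk 2: at line 2 remove [imrue] add [ukwqg,dez] -> 8 lines: fajcz mjgzz hnylq ukwqg dez amv ymt memc
Hunk 3: at line 1 remove [mjgzz,hnylq,ukwqg] add [vhc] -> 6 lines: fajcz vhc dez amv ymt memc
Hunk 4: at line 1 remove [dez,amv] add [hvtnx,ddd,ewz] -> 7 lines: fajcz vhc hvtnx ddd ewz ymt memc
Hunk 5: at line 1 remove [vhc] add [mvzkf,lup,exq] -> 9 lines: fajcz mvzkf lup exq hvtnx ddd ewz ymt memc
Hunk 6: at line 2 remove [exq,hvtnx,ddd] add [wgvg,puukm,kakqz] -> 9 lines: fajcz mvzkf lup wgvg puukm kakqz ewz ymt memc
Final line 6: kakqz

Answer: kakqz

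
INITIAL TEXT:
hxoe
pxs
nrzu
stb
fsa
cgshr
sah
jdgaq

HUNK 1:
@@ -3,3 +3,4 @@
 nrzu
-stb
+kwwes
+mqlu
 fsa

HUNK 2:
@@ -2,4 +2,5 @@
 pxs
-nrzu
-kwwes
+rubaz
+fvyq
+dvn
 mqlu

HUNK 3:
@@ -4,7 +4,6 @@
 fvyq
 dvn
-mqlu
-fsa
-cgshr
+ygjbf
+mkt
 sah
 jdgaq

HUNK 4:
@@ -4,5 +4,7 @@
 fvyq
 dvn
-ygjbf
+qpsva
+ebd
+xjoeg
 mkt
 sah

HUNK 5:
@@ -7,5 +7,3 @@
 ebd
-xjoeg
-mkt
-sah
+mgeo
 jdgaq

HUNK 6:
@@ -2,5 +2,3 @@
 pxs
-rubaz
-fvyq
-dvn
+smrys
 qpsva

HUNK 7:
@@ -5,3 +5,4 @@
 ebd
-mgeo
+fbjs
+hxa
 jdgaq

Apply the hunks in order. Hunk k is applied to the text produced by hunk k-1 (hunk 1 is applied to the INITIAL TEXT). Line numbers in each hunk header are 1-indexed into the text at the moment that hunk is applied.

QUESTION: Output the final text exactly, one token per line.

Hunk 1: at line 3 remove [stb] add [kwwes,mqlu] -> 9 lines: hxoe pxs nrzu kwwes mqlu fsa cgshr sah jdgaq
Hunk 2: at line 2 remove [nrzu,kwwes] add [rubaz,fvyq,dvn] -> 10 lines: hxoe pxs rubaz fvyq dvn mqlu fsa cgshr sah jdgaq
Hunk 3: at line 4 remove [mqlu,fsa,cgshr] add [ygjbf,mkt] -> 9 lines: hxoe pxs rubaz fvyq dvn ygjbf mkt sah jdgaq
Hunk 4: at line 4 remove [ygjbf] add [qpsva,ebd,xjoeg] -> 11 lines: hxoe pxs rubaz fvyq dvn qpsva ebd xjoeg mkt sah jdgaq
Hunk 5: at line 7 remove [xjoeg,mkt,sah] add [mgeo] -> 9 lines: hxoe pxs rubaz fvyq dvn qpsva ebd mgeo jdgaq
Hunk 6: at line 2 remove [rubaz,fvyq,dvn] add [smrys] -> 7 lines: hxoe pxs smrys qpsva ebd mgeo jdgaq
Hunk 7: at line 5 remove [mgeo] add [fbjs,hxa] -> 8 lines: hxoe pxs smrys qpsva ebd fbjs hxa jdgaq

Answer: hxoe
pxs
smrys
qpsva
ebd
fbjs
hxa
jdgaq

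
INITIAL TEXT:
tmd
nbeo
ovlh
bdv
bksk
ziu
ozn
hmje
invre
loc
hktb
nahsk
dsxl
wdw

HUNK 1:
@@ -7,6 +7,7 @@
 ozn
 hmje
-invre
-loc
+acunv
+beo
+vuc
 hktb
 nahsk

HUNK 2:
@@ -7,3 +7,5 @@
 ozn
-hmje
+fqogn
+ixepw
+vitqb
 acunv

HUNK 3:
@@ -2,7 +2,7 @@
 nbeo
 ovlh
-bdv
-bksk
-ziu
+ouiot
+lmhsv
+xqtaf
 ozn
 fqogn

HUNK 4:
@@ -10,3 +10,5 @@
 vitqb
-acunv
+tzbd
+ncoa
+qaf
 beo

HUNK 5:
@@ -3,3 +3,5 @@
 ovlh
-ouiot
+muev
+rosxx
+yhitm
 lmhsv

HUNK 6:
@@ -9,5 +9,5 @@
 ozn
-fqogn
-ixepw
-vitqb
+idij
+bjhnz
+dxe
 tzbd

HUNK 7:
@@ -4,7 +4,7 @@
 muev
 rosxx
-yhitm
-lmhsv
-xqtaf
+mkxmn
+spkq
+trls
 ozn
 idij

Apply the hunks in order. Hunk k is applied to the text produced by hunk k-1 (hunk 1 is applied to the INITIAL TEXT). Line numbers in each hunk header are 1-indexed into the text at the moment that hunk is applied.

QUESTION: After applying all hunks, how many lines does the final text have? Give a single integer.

Hunk 1: at line 7 remove [invre,loc] add [acunv,beo,vuc] -> 15 lines: tmd nbeo ovlh bdv bksk ziu ozn hmje acunv beo vuc hktb nahsk dsxl wdw
Hunk 2: at line 7 remove [hmje] add [fqogn,ixepw,vitqb] -> 17 lines: tmd nbeo ovlh bdv bksk ziu ozn fqogn ixepw vitqb acunv beo vuc hktb nahsk dsxl wdw
Hunk 3: at line 2 remove [bdv,bksk,ziu] add [ouiot,lmhsv,xqtaf] -> 17 lines: tmd nbeo ovlh ouiot lmhsv xqtaf ozn fqogn ixepw vitqb acunv beo vuc hktb nahsk dsxl wdw
Hunk 4: at line 10 remove [acunv] add [tzbd,ncoa,qaf] -> 19 lines: tmd nbeo ovlh ouiot lmhsv xqtaf ozn fqogn ixepw vitqb tzbd ncoa qaf beo vuc hktb nahsk dsxl wdw
Hunk 5: at line 3 remove [ouiot] add [muev,rosxx,yhitm] -> 21 lines: tmd nbeo ovlh muev rosxx yhitm lmhsv xqtaf ozn fqogn ixepw vitqb tzbd ncoa qaf beo vuc hktb nahsk dsxl wdw
Hunk 6: at line 9 remove [fqogn,ixepw,vitqb] add [idij,bjhnz,dxe] -> 21 lines: tmd nbeo ovlh muev rosxx yhitm lmhsv xqtaf ozn idij bjhnz dxe tzbd ncoa qaf beo vuc hktb nahsk dsxl wdw
Hunk 7: at line 4 remove [yhitm,lmhsv,xqtaf] add [mkxmn,spkq,trls] -> 21 lines: tmd nbeo ovlh muev rosxx mkxmn spkq trls ozn idij bjhnz dxe tzbd ncoa qaf beo vuc hktb nahsk dsxl wdw
Final line count: 21

Answer: 21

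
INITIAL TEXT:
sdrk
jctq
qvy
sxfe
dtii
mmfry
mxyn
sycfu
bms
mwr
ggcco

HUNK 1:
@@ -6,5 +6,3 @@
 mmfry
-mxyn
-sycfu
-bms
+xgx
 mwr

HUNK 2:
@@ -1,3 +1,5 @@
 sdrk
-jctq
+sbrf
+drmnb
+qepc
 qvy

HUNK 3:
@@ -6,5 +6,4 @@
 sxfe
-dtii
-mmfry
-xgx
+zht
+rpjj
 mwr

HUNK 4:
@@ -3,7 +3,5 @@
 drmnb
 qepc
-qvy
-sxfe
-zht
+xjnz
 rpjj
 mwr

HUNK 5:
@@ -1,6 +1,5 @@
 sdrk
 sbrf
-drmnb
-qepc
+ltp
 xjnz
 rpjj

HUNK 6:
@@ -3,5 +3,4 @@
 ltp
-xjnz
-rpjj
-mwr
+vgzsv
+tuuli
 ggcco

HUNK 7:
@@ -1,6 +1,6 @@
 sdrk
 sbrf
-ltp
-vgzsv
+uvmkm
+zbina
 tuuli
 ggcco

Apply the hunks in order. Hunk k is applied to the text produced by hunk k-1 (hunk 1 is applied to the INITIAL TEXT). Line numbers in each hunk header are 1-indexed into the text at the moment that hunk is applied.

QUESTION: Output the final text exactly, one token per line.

Hunk 1: at line 6 remove [mxyn,sycfu,bms] add [xgx] -> 9 lines: sdrk jctq qvy sxfe dtii mmfry xgx mwr ggcco
Hunk 2: at line 1 remove [jctq] add [sbrf,drmnb,qepc] -> 11 lines: sdrk sbrf drmnb qepc qvy sxfe dtii mmfry xgx mwr ggcco
Hunk 3: at line 6 remove [dtii,mmfry,xgx] add [zht,rpjj] -> 10 lines: sdrk sbrf drmnb qepc qvy sxfe zht rpjj mwr ggcco
Hunk 4: at line 3 remove [qvy,sxfe,zht] add [xjnz] -> 8 lines: sdrk sbrf drmnb qepc xjnz rpjj mwr ggcco
Hunk 5: at line 1 remove [drmnb,qepc] add [ltp] -> 7 lines: sdrk sbrf ltp xjnz rpjj mwr ggcco
Hunk 6: at line 3 remove [xjnz,rpjj,mwr] add [vgzsv,tuuli] -> 6 lines: sdrk sbrf ltp vgzsv tuuli ggcco
Hunk 7: at line 1 remove [ltp,vgzsv] add [uvmkm,zbina] -> 6 lines: sdrk sbrf uvmkm zbina tuuli ggcco

Answer: sdrk
sbrf
uvmkm
zbina
tuuli
ggcco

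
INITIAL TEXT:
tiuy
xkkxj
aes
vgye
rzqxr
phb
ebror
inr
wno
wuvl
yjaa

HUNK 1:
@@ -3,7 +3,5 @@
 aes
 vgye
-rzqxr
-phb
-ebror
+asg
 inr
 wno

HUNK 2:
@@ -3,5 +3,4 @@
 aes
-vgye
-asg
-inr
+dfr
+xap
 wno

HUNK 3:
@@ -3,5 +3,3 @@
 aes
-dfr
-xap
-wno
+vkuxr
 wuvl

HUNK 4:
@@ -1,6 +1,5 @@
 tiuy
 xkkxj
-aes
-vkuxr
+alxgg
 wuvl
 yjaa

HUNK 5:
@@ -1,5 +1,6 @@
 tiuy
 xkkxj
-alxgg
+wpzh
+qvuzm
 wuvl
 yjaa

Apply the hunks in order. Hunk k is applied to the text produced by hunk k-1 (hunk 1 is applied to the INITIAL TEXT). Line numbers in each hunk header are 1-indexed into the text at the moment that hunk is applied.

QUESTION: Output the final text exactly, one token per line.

Hunk 1: at line 3 remove [rzqxr,phb,ebror] add [asg] -> 9 lines: tiuy xkkxj aes vgye asg inr wno wuvl yjaa
Hunk 2: at line 3 remove [vgye,asg,inr] add [dfr,xap] -> 8 lines: tiuy xkkxj aes dfr xap wno wuvl yjaa
Hunk 3: at line 3 remove [dfr,xap,wno] add [vkuxr] -> 6 lines: tiuy xkkxj aes vkuxr wuvl yjaa
Hunk 4: at line 1 remove [aes,vkuxr] add [alxgg] -> 5 lines: tiuy xkkxj alxgg wuvl yjaa
Hunk 5: at line 1 remove [alxgg] add [wpzh,qvuzm] -> 6 lines: tiuy xkkxj wpzh qvuzm wuvl yjaa

Answer: tiuy
xkkxj
wpzh
qvuzm
wuvl
yjaa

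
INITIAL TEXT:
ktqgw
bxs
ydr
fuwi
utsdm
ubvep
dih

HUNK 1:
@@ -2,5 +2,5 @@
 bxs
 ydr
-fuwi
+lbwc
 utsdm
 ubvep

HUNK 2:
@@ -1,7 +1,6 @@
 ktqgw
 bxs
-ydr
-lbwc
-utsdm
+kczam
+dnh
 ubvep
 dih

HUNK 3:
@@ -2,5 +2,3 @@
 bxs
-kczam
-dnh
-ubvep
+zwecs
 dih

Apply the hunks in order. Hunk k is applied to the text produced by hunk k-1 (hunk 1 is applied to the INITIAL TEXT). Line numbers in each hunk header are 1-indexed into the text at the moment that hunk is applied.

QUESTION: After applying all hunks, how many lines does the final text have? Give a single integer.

Answer: 4

Derivation:
Hunk 1: at line 2 remove [fuwi] add [lbwc] -> 7 lines: ktqgw bxs ydr lbwc utsdm ubvep dih
Hunk 2: at line 1 remove [ydr,lbwc,utsdm] add [kczam,dnh] -> 6 lines: ktqgw bxs kczam dnh ubvep dih
Hunk 3: at line 2 remove [kczam,dnh,ubvep] add [zwecs] -> 4 lines: ktqgw bxs zwecs dih
Final line count: 4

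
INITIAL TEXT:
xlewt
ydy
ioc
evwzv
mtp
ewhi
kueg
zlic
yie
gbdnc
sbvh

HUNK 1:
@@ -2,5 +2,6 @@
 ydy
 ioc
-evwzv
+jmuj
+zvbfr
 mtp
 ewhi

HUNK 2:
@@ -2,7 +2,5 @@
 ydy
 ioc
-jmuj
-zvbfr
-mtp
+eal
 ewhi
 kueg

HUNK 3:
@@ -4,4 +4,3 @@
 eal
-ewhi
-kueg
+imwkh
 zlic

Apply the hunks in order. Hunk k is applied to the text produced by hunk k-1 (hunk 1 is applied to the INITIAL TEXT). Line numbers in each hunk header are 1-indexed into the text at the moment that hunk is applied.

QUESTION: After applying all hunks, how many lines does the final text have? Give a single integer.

Answer: 9

Derivation:
Hunk 1: at line 2 remove [evwzv] add [jmuj,zvbfr] -> 12 lines: xlewt ydy ioc jmuj zvbfr mtp ewhi kueg zlic yie gbdnc sbvh
Hunk 2: at line 2 remove [jmuj,zvbfr,mtp] add [eal] -> 10 lines: xlewt ydy ioc eal ewhi kueg zlic yie gbdnc sbvh
Hunk 3: at line 4 remove [ewhi,kueg] add [imwkh] -> 9 lines: xlewt ydy ioc eal imwkh zlic yie gbdnc sbvh
Final line count: 9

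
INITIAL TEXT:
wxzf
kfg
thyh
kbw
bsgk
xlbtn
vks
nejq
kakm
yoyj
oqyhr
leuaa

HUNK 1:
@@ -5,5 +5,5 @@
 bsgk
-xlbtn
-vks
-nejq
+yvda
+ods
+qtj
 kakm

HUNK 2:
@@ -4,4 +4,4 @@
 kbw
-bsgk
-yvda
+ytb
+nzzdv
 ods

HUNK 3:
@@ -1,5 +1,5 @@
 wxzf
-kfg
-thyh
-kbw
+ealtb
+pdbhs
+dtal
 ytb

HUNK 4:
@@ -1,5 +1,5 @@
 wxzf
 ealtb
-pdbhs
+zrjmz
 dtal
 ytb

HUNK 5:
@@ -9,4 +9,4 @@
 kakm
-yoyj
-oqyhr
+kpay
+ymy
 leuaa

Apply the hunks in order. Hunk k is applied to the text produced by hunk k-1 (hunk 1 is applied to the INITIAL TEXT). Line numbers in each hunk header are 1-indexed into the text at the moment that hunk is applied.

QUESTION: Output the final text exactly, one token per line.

Answer: wxzf
ealtb
zrjmz
dtal
ytb
nzzdv
ods
qtj
kakm
kpay
ymy
leuaa

Derivation:
Hunk 1: at line 5 remove [xlbtn,vks,nejq] add [yvda,ods,qtj] -> 12 lines: wxzf kfg thyh kbw bsgk yvda ods qtj kakm yoyj oqyhr leuaa
Hunk 2: at line 4 remove [bsgk,yvda] add [ytb,nzzdv] -> 12 lines: wxzf kfg thyh kbw ytb nzzdv ods qtj kakm yoyj oqyhr leuaa
Hunk 3: at line 1 remove [kfg,thyh,kbw] add [ealtb,pdbhs,dtal] -> 12 lines: wxzf ealtb pdbhs dtal ytb nzzdv ods qtj kakm yoyj oqyhr leuaa
Hunk 4: at line 1 remove [pdbhs] add [zrjmz] -> 12 lines: wxzf ealtb zrjmz dtal ytb nzzdv ods qtj kakm yoyj oqyhr leuaa
Hunk 5: at line 9 remove [yoyj,oqyhr] add [kpay,ymy] -> 12 lines: wxzf ealtb zrjmz dtal ytb nzzdv ods qtj kakm kpay ymy leuaa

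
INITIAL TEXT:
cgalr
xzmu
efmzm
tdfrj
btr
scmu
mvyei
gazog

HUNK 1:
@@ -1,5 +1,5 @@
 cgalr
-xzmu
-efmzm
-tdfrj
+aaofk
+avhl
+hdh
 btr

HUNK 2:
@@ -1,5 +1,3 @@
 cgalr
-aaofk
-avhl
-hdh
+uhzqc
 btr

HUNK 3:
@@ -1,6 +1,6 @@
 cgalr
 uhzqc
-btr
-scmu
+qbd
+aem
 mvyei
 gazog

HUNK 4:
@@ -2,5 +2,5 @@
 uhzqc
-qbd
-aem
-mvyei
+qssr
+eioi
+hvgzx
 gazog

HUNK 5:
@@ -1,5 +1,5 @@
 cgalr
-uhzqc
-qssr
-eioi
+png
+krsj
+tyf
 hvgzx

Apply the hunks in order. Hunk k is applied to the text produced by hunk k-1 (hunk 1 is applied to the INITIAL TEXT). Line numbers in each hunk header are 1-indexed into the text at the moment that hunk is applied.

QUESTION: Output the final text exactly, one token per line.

Hunk 1: at line 1 remove [xzmu,efmzm,tdfrj] add [aaofk,avhl,hdh] -> 8 lines: cgalr aaofk avhl hdh btr scmu mvyei gazog
Hunk 2: at line 1 remove [aaofk,avhl,hdh] add [uhzqc] -> 6 lines: cgalr uhzqc btr scmu mvyei gazog
Hunk 3: at line 1 remove [btr,scmu] add [qbd,aem] -> 6 lines: cgalr uhzqc qbd aem mvyei gazog
Hunk 4: at line 2 remove [qbd,aem,mvyei] add [qssr,eioi,hvgzx] -> 6 lines: cgalr uhzqc qssr eioi hvgzx gazog
Hunk 5: at line 1 remove [uhzqc,qssr,eioi] add [png,krsj,tyf] -> 6 lines: cgalr png krsj tyf hvgzx gazog

Answer: cgalr
png
krsj
tyf
hvgzx
gazog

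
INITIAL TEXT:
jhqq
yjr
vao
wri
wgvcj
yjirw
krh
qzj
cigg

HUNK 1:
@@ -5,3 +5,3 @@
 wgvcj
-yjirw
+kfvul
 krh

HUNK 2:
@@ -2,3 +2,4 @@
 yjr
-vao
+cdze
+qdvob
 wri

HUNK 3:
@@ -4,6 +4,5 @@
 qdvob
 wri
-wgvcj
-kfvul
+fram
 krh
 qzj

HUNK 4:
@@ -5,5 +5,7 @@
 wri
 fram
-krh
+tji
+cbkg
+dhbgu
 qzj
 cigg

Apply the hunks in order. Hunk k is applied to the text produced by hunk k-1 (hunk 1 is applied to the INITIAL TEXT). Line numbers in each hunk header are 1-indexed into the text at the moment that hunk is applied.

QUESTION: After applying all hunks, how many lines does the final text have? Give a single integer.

Hunk 1: at line 5 remove [yjirw] add [kfvul] -> 9 lines: jhqq yjr vao wri wgvcj kfvul krh qzj cigg
Hunk 2: at line 2 remove [vao] add [cdze,qdvob] -> 10 lines: jhqq yjr cdze qdvob wri wgvcj kfvul krh qzj cigg
Hunk 3: at line 4 remove [wgvcj,kfvul] add [fram] -> 9 lines: jhqq yjr cdze qdvob wri fram krh qzj cigg
Hunk 4: at line 5 remove [krh] add [tji,cbkg,dhbgu] -> 11 lines: jhqq yjr cdze qdvob wri fram tji cbkg dhbgu qzj cigg
Final line count: 11

Answer: 11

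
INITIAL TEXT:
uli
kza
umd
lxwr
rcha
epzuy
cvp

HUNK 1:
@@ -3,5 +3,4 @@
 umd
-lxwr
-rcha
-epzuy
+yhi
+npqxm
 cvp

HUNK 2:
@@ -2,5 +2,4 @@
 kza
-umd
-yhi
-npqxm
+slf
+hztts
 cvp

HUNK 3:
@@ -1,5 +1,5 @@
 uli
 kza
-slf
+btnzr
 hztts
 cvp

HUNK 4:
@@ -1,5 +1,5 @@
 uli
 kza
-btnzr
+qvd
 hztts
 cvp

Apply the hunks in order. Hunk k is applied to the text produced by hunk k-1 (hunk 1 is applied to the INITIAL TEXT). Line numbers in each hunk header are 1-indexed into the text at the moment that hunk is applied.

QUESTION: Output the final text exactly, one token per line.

Hunk 1: at line 3 remove [lxwr,rcha,epzuy] add [yhi,npqxm] -> 6 lines: uli kza umd yhi npqxm cvp
Hunk 2: at line 2 remove [umd,yhi,npqxm] add [slf,hztts] -> 5 lines: uli kza slf hztts cvp
Hunk 3: at line 1 remove [slf] add [btnzr] -> 5 lines: uli kza btnzr hztts cvp
Hunk 4: at line 1 remove [btnzr] add [qvd] -> 5 lines: uli kza qvd hztts cvp

Answer: uli
kza
qvd
hztts
cvp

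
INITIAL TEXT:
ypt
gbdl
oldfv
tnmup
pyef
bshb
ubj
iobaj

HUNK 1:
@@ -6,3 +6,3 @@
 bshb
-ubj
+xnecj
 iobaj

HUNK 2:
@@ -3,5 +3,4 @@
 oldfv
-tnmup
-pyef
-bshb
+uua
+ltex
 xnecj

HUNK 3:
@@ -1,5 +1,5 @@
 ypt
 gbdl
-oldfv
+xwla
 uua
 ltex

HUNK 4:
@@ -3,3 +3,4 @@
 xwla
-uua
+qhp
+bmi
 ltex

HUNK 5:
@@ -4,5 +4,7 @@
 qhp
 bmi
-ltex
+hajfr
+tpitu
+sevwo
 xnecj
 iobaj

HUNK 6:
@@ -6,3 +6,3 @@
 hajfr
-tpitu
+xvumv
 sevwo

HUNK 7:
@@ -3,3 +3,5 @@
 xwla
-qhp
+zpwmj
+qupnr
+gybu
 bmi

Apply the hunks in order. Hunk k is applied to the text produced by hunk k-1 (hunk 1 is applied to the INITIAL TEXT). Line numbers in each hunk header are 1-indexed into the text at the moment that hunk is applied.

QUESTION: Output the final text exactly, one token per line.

Hunk 1: at line 6 remove [ubj] add [xnecj] -> 8 lines: ypt gbdl oldfv tnmup pyef bshb xnecj iobaj
Hunk 2: at line 3 remove [tnmup,pyef,bshb] add [uua,ltex] -> 7 lines: ypt gbdl oldfv uua ltex xnecj iobaj
Hunk 3: at line 1 remove [oldfv] add [xwla] -> 7 lines: ypt gbdl xwla uua ltex xnecj iobaj
Hunk 4: at line 3 remove [uua] add [qhp,bmi] -> 8 lines: ypt gbdl xwla qhp bmi ltex xnecj iobaj
Hunk 5: at line 4 remove [ltex] add [hajfr,tpitu,sevwo] -> 10 lines: ypt gbdl xwla qhp bmi hajfr tpitu sevwo xnecj iobaj
Hunk 6: at line 6 remove [tpitu] add [xvumv] -> 10 lines: ypt gbdl xwla qhp bmi hajfr xvumv sevwo xnecj iobaj
Hunk 7: at line 3 remove [qhp] add [zpwmj,qupnr,gybu] -> 12 lines: ypt gbdl xwla zpwmj qupnr gybu bmi hajfr xvumv sevwo xnecj iobaj

Answer: ypt
gbdl
xwla
zpwmj
qupnr
gybu
bmi
hajfr
xvumv
sevwo
xnecj
iobaj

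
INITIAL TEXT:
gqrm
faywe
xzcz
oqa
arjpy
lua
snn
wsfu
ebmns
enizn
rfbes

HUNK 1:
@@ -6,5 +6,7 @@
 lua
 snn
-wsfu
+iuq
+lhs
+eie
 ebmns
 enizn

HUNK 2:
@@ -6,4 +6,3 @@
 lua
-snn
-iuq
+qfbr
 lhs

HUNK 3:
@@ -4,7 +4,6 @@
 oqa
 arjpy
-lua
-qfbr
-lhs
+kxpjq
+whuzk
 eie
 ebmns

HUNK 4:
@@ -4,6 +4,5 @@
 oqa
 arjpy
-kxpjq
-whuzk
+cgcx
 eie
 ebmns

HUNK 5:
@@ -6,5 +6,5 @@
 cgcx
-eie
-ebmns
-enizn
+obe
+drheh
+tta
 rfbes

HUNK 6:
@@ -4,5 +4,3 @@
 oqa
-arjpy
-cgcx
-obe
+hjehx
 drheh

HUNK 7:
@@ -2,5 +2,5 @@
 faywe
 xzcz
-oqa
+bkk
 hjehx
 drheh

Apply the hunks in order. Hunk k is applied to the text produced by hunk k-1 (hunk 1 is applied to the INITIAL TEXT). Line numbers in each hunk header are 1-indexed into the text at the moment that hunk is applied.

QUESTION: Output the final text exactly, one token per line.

Hunk 1: at line 6 remove [wsfu] add [iuq,lhs,eie] -> 13 lines: gqrm faywe xzcz oqa arjpy lua snn iuq lhs eie ebmns enizn rfbes
Hunk 2: at line 6 remove [snn,iuq] add [qfbr] -> 12 lines: gqrm faywe xzcz oqa arjpy lua qfbr lhs eie ebmns enizn rfbes
Hunk 3: at line 4 remove [lua,qfbr,lhs] add [kxpjq,whuzk] -> 11 lines: gqrm faywe xzcz oqa arjpy kxpjq whuzk eie ebmns enizn rfbes
Hunk 4: at line 4 remove [kxpjq,whuzk] add [cgcx] -> 10 lines: gqrm faywe xzcz oqa arjpy cgcx eie ebmns enizn rfbes
Hunk 5: at line 6 remove [eie,ebmns,enizn] add [obe,drheh,tta] -> 10 lines: gqrm faywe xzcz oqa arjpy cgcx obe drheh tta rfbes
Hunk 6: at line 4 remove [arjpy,cgcx,obe] add [hjehx] -> 8 lines: gqrm faywe xzcz oqa hjehx drheh tta rfbes
Hunk 7: at line 2 remove [oqa] add [bkk] -> 8 lines: gqrm faywe xzcz bkk hjehx drheh tta rfbes

Answer: gqrm
faywe
xzcz
bkk
hjehx
drheh
tta
rfbes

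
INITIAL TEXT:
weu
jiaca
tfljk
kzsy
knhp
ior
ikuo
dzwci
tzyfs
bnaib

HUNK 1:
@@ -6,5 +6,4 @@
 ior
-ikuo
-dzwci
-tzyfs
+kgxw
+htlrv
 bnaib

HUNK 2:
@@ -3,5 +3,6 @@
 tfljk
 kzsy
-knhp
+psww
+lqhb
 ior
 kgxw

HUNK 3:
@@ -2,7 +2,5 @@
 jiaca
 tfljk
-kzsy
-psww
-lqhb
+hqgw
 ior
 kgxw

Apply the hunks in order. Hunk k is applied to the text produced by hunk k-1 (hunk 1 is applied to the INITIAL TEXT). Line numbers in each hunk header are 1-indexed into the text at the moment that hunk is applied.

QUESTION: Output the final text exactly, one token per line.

Answer: weu
jiaca
tfljk
hqgw
ior
kgxw
htlrv
bnaib

Derivation:
Hunk 1: at line 6 remove [ikuo,dzwci,tzyfs] add [kgxw,htlrv] -> 9 lines: weu jiaca tfljk kzsy knhp ior kgxw htlrv bnaib
Hunk 2: at line 3 remove [knhp] add [psww,lqhb] -> 10 lines: weu jiaca tfljk kzsy psww lqhb ior kgxw htlrv bnaib
Hunk 3: at line 2 remove [kzsy,psww,lqhb] add [hqgw] -> 8 lines: weu jiaca tfljk hqgw ior kgxw htlrv bnaib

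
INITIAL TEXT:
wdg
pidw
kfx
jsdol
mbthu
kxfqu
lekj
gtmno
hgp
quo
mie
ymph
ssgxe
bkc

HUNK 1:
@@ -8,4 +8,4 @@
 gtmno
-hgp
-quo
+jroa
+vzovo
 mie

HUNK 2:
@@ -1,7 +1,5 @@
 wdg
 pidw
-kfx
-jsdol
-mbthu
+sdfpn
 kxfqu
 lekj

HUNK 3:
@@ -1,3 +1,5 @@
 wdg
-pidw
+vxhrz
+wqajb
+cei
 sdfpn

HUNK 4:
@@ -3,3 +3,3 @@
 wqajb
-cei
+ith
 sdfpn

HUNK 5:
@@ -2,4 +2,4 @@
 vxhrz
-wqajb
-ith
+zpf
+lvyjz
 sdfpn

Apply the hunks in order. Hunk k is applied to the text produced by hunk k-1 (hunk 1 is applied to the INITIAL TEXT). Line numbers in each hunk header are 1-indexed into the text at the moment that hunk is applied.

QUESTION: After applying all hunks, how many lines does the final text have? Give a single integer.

Hunk 1: at line 8 remove [hgp,quo] add [jroa,vzovo] -> 14 lines: wdg pidw kfx jsdol mbthu kxfqu lekj gtmno jroa vzovo mie ymph ssgxe bkc
Hunk 2: at line 1 remove [kfx,jsdol,mbthu] add [sdfpn] -> 12 lines: wdg pidw sdfpn kxfqu lekj gtmno jroa vzovo mie ymph ssgxe bkc
Hunk 3: at line 1 remove [pidw] add [vxhrz,wqajb,cei] -> 14 lines: wdg vxhrz wqajb cei sdfpn kxfqu lekj gtmno jroa vzovo mie ymph ssgxe bkc
Hunk 4: at line 3 remove [cei] add [ith] -> 14 lines: wdg vxhrz wqajb ith sdfpn kxfqu lekj gtmno jroa vzovo mie ymph ssgxe bkc
Hunk 5: at line 2 remove [wqajb,ith] add [zpf,lvyjz] -> 14 lines: wdg vxhrz zpf lvyjz sdfpn kxfqu lekj gtmno jroa vzovo mie ymph ssgxe bkc
Final line count: 14

Answer: 14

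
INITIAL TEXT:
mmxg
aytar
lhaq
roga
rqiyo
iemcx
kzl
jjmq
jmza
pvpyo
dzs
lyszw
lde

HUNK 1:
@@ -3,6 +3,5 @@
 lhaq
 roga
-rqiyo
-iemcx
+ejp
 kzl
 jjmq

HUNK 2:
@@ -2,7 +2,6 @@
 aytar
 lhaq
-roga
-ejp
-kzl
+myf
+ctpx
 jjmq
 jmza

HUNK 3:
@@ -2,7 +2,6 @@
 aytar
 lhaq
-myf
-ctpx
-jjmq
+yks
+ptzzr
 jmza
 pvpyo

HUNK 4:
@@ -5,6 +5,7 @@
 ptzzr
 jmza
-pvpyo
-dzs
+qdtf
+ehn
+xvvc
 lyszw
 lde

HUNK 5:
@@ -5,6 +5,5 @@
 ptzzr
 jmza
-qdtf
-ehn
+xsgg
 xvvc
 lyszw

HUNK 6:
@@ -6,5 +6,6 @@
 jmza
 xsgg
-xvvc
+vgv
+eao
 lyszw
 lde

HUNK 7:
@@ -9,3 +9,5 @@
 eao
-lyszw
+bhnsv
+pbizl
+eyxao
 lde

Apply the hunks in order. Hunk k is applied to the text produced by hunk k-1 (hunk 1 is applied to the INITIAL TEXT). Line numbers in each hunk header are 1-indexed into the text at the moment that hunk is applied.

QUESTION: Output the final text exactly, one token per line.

Answer: mmxg
aytar
lhaq
yks
ptzzr
jmza
xsgg
vgv
eao
bhnsv
pbizl
eyxao
lde

Derivation:
Hunk 1: at line 3 remove [rqiyo,iemcx] add [ejp] -> 12 lines: mmxg aytar lhaq roga ejp kzl jjmq jmza pvpyo dzs lyszw lde
Hunk 2: at line 2 remove [roga,ejp,kzl] add [myf,ctpx] -> 11 lines: mmxg aytar lhaq myf ctpx jjmq jmza pvpyo dzs lyszw lde
Hunk 3: at line 2 remove [myf,ctpx,jjmq] add [yks,ptzzr] -> 10 lines: mmxg aytar lhaq yks ptzzr jmza pvpyo dzs lyszw lde
Hunk 4: at line 5 remove [pvpyo,dzs] add [qdtf,ehn,xvvc] -> 11 lines: mmxg aytar lhaq yks ptzzr jmza qdtf ehn xvvc lyszw lde
Hunk 5: at line 5 remove [qdtf,ehn] add [xsgg] -> 10 lines: mmxg aytar lhaq yks ptzzr jmza xsgg xvvc lyszw lde
Hunk 6: at line 6 remove [xvvc] add [vgv,eao] -> 11 lines: mmxg aytar lhaq yks ptzzr jmza xsgg vgv eao lyszw lde
Hunk 7: at line 9 remove [lyszw] add [bhnsv,pbizl,eyxao] -> 13 lines: mmxg aytar lhaq yks ptzzr jmza xsgg vgv eao bhnsv pbizl eyxao lde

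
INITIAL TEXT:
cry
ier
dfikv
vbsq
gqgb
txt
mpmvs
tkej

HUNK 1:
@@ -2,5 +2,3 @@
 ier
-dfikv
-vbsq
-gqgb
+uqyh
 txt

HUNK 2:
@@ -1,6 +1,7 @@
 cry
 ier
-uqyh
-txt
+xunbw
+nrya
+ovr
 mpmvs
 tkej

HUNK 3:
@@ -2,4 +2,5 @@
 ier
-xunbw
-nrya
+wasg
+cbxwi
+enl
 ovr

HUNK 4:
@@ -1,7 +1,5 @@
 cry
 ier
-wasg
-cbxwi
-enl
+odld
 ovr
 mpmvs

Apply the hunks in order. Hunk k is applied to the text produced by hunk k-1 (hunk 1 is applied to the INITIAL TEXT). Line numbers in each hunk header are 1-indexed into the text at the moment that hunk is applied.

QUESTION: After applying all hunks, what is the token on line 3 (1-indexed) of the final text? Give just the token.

Answer: odld

Derivation:
Hunk 1: at line 2 remove [dfikv,vbsq,gqgb] add [uqyh] -> 6 lines: cry ier uqyh txt mpmvs tkej
Hunk 2: at line 1 remove [uqyh,txt] add [xunbw,nrya,ovr] -> 7 lines: cry ier xunbw nrya ovr mpmvs tkej
Hunk 3: at line 2 remove [xunbw,nrya] add [wasg,cbxwi,enl] -> 8 lines: cry ier wasg cbxwi enl ovr mpmvs tkej
Hunk 4: at line 1 remove [wasg,cbxwi,enl] add [odld] -> 6 lines: cry ier odld ovr mpmvs tkej
Final line 3: odld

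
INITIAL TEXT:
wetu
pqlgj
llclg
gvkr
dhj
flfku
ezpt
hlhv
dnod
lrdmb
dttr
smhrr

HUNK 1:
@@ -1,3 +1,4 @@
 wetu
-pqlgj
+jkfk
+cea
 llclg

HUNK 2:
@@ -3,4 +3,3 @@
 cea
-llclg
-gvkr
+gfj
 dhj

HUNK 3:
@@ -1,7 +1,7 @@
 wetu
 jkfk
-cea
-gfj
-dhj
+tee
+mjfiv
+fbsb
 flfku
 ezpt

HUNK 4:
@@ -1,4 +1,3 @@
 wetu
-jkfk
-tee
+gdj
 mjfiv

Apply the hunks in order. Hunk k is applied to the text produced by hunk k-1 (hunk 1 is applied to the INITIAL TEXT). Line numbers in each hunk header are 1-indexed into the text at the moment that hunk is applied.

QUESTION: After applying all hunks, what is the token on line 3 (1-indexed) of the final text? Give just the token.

Hunk 1: at line 1 remove [pqlgj] add [jkfk,cea] -> 13 lines: wetu jkfk cea llclg gvkr dhj flfku ezpt hlhv dnod lrdmb dttr smhrr
Hunk 2: at line 3 remove [llclg,gvkr] add [gfj] -> 12 lines: wetu jkfk cea gfj dhj flfku ezpt hlhv dnod lrdmb dttr smhrr
Hunk 3: at line 1 remove [cea,gfj,dhj] add [tee,mjfiv,fbsb] -> 12 lines: wetu jkfk tee mjfiv fbsb flfku ezpt hlhv dnod lrdmb dttr smhrr
Hunk 4: at line 1 remove [jkfk,tee] add [gdj] -> 11 lines: wetu gdj mjfiv fbsb flfku ezpt hlhv dnod lrdmb dttr smhrr
Final line 3: mjfiv

Answer: mjfiv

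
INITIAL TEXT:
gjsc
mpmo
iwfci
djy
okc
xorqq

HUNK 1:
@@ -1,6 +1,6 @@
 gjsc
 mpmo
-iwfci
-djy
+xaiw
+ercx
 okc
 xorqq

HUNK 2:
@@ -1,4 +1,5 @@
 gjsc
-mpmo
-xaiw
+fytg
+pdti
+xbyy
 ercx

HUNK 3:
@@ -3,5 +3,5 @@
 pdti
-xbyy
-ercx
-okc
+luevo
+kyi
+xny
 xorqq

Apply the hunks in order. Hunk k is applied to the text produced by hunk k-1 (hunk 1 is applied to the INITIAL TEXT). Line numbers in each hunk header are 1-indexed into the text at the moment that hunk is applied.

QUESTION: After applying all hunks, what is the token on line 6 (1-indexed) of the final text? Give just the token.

Hunk 1: at line 1 remove [iwfci,djy] add [xaiw,ercx] -> 6 lines: gjsc mpmo xaiw ercx okc xorqq
Hunk 2: at line 1 remove [mpmo,xaiw] add [fytg,pdti,xbyy] -> 7 lines: gjsc fytg pdti xbyy ercx okc xorqq
Hunk 3: at line 3 remove [xbyy,ercx,okc] add [luevo,kyi,xny] -> 7 lines: gjsc fytg pdti luevo kyi xny xorqq
Final line 6: xny

Answer: xny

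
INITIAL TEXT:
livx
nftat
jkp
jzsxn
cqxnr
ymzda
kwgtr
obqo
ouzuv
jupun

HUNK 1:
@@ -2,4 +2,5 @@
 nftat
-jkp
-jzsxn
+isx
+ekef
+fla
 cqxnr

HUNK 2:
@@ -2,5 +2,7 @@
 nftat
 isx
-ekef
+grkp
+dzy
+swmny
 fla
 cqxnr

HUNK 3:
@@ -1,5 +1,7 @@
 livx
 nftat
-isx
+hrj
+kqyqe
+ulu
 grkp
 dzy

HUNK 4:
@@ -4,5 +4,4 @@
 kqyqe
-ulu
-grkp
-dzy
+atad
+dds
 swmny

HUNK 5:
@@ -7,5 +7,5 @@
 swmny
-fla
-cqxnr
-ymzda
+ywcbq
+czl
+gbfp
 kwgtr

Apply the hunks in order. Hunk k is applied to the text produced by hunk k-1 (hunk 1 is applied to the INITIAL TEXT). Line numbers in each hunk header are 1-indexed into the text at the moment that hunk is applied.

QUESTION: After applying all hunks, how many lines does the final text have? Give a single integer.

Hunk 1: at line 2 remove [jkp,jzsxn] add [isx,ekef,fla] -> 11 lines: livx nftat isx ekef fla cqxnr ymzda kwgtr obqo ouzuv jupun
Hunk 2: at line 2 remove [ekef] add [grkp,dzy,swmny] -> 13 lines: livx nftat isx grkp dzy swmny fla cqxnr ymzda kwgtr obqo ouzuv jupun
Hunk 3: at line 1 remove [isx] add [hrj,kqyqe,ulu] -> 15 lines: livx nftat hrj kqyqe ulu grkp dzy swmny fla cqxnr ymzda kwgtr obqo ouzuv jupun
Hunk 4: at line 4 remove [ulu,grkp,dzy] add [atad,dds] -> 14 lines: livx nftat hrj kqyqe atad dds swmny fla cqxnr ymzda kwgtr obqo ouzuv jupun
Hunk 5: at line 7 remove [fla,cqxnr,ymzda] add [ywcbq,czl,gbfp] -> 14 lines: livx nftat hrj kqyqe atad dds swmny ywcbq czl gbfp kwgtr obqo ouzuv jupun
Final line count: 14

Answer: 14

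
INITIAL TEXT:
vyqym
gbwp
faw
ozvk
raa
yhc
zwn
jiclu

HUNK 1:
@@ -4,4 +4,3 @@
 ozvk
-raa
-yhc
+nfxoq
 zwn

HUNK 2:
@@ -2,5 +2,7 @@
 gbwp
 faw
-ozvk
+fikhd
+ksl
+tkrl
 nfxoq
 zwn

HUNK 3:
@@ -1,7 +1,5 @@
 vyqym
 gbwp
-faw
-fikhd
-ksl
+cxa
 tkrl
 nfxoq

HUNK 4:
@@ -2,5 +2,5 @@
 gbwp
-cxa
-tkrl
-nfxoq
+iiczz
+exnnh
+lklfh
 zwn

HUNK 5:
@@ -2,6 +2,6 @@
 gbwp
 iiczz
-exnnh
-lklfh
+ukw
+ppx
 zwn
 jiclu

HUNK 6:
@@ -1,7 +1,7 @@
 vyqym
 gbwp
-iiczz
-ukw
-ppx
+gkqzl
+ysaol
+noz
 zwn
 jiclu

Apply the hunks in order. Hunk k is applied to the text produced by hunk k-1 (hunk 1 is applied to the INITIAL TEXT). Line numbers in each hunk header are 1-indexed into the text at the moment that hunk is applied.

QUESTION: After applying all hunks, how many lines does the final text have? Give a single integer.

Hunk 1: at line 4 remove [raa,yhc] add [nfxoq] -> 7 lines: vyqym gbwp faw ozvk nfxoq zwn jiclu
Hunk 2: at line 2 remove [ozvk] add [fikhd,ksl,tkrl] -> 9 lines: vyqym gbwp faw fikhd ksl tkrl nfxoq zwn jiclu
Hunk 3: at line 1 remove [faw,fikhd,ksl] add [cxa] -> 7 lines: vyqym gbwp cxa tkrl nfxoq zwn jiclu
Hunk 4: at line 2 remove [cxa,tkrl,nfxoq] add [iiczz,exnnh,lklfh] -> 7 lines: vyqym gbwp iiczz exnnh lklfh zwn jiclu
Hunk 5: at line 2 remove [exnnh,lklfh] add [ukw,ppx] -> 7 lines: vyqym gbwp iiczz ukw ppx zwn jiclu
Hunk 6: at line 1 remove [iiczz,ukw,ppx] add [gkqzl,ysaol,noz] -> 7 lines: vyqym gbwp gkqzl ysaol noz zwn jiclu
Final line count: 7

Answer: 7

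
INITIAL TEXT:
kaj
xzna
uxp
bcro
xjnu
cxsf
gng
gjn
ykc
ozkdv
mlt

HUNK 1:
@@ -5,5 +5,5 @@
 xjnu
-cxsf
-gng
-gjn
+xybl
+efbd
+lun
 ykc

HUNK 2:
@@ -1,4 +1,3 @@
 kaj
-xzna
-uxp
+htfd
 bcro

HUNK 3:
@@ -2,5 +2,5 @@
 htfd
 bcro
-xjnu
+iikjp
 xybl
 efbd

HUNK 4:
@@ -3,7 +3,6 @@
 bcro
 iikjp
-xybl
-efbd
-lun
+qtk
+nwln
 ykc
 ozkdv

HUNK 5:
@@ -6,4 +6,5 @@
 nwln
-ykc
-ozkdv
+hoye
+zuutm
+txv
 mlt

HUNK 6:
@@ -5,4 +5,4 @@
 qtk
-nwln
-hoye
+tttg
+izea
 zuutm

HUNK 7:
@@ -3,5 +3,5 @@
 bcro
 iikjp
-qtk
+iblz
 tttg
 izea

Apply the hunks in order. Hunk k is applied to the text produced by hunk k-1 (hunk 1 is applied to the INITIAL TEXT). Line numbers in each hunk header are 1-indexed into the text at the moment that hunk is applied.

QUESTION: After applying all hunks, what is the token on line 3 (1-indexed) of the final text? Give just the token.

Answer: bcro

Derivation:
Hunk 1: at line 5 remove [cxsf,gng,gjn] add [xybl,efbd,lun] -> 11 lines: kaj xzna uxp bcro xjnu xybl efbd lun ykc ozkdv mlt
Hunk 2: at line 1 remove [xzna,uxp] add [htfd] -> 10 lines: kaj htfd bcro xjnu xybl efbd lun ykc ozkdv mlt
Hunk 3: at line 2 remove [xjnu] add [iikjp] -> 10 lines: kaj htfd bcro iikjp xybl efbd lun ykc ozkdv mlt
Hunk 4: at line 3 remove [xybl,efbd,lun] add [qtk,nwln] -> 9 lines: kaj htfd bcro iikjp qtk nwln ykc ozkdv mlt
Hunk 5: at line 6 remove [ykc,ozkdv] add [hoye,zuutm,txv] -> 10 lines: kaj htfd bcro iikjp qtk nwln hoye zuutm txv mlt
Hunk 6: at line 5 remove [nwln,hoye] add [tttg,izea] -> 10 lines: kaj htfd bcro iikjp qtk tttg izea zuutm txv mlt
Hunk 7: at line 3 remove [qtk] add [iblz] -> 10 lines: kaj htfd bcro iikjp iblz tttg izea zuutm txv mlt
Final line 3: bcro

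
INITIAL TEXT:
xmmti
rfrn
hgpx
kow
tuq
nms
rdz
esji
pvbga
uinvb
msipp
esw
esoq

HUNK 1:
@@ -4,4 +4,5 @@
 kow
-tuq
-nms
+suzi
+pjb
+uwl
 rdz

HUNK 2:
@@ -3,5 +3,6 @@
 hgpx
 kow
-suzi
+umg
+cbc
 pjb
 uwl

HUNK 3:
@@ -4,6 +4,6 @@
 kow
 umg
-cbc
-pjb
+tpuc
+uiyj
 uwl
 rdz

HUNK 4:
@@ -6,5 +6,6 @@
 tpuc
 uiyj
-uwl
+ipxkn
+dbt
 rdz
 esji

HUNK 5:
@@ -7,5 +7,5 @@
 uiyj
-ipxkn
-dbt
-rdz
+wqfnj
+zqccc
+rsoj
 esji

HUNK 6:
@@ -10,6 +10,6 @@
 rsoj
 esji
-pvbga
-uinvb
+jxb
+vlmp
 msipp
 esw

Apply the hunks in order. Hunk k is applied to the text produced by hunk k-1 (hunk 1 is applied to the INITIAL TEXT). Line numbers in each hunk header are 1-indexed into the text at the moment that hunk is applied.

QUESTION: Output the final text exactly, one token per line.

Answer: xmmti
rfrn
hgpx
kow
umg
tpuc
uiyj
wqfnj
zqccc
rsoj
esji
jxb
vlmp
msipp
esw
esoq

Derivation:
Hunk 1: at line 4 remove [tuq,nms] add [suzi,pjb,uwl] -> 14 lines: xmmti rfrn hgpx kow suzi pjb uwl rdz esji pvbga uinvb msipp esw esoq
Hunk 2: at line 3 remove [suzi] add [umg,cbc] -> 15 lines: xmmti rfrn hgpx kow umg cbc pjb uwl rdz esji pvbga uinvb msipp esw esoq
Hunk 3: at line 4 remove [cbc,pjb] add [tpuc,uiyj] -> 15 lines: xmmti rfrn hgpx kow umg tpuc uiyj uwl rdz esji pvbga uinvb msipp esw esoq
Hunk 4: at line 6 remove [uwl] add [ipxkn,dbt] -> 16 lines: xmmti rfrn hgpx kow umg tpuc uiyj ipxkn dbt rdz esji pvbga uinvb msipp esw esoq
Hunk 5: at line 7 remove [ipxkn,dbt,rdz] add [wqfnj,zqccc,rsoj] -> 16 lines: xmmti rfrn hgpx kow umg tpuc uiyj wqfnj zqccc rsoj esji pvbga uinvb msipp esw esoq
Hunk 6: at line 10 remove [pvbga,uinvb] add [jxb,vlmp] -> 16 lines: xmmti rfrn hgpx kow umg tpuc uiyj wqfnj zqccc rsoj esji jxb vlmp msipp esw esoq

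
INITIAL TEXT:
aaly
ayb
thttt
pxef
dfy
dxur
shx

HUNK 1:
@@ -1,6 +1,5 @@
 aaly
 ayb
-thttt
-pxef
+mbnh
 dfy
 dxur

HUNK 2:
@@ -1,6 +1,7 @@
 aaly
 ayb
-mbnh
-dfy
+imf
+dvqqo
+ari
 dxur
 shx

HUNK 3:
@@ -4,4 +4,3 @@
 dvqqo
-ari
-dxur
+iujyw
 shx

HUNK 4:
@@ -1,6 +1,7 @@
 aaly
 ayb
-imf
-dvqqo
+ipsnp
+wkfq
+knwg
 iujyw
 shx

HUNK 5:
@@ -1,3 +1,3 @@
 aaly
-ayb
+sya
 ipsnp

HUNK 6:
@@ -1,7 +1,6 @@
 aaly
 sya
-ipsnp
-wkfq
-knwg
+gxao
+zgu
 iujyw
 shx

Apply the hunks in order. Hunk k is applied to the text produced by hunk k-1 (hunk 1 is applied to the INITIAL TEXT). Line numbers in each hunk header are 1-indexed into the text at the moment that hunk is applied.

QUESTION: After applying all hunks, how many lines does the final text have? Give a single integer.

Hunk 1: at line 1 remove [thttt,pxef] add [mbnh] -> 6 lines: aaly ayb mbnh dfy dxur shx
Hunk 2: at line 1 remove [mbnh,dfy] add [imf,dvqqo,ari] -> 7 lines: aaly ayb imf dvqqo ari dxur shx
Hunk 3: at line 4 remove [ari,dxur] add [iujyw] -> 6 lines: aaly ayb imf dvqqo iujyw shx
Hunk 4: at line 1 remove [imf,dvqqo] add [ipsnp,wkfq,knwg] -> 7 lines: aaly ayb ipsnp wkfq knwg iujyw shx
Hunk 5: at line 1 remove [ayb] add [sya] -> 7 lines: aaly sya ipsnp wkfq knwg iujyw shx
Hunk 6: at line 1 remove [ipsnp,wkfq,knwg] add [gxao,zgu] -> 6 lines: aaly sya gxao zgu iujyw shx
Final line count: 6

Answer: 6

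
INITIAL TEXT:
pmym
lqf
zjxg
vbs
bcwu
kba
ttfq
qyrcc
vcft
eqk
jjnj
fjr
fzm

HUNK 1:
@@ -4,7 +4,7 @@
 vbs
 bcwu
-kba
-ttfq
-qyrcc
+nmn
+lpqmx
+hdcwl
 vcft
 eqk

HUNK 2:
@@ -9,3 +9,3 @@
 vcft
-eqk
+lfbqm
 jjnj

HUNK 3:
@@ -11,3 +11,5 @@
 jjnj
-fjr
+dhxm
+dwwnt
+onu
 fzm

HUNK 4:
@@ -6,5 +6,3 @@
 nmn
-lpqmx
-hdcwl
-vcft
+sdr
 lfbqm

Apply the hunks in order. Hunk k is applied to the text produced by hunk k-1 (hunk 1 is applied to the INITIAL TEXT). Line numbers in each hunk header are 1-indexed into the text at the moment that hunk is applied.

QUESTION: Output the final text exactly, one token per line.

Answer: pmym
lqf
zjxg
vbs
bcwu
nmn
sdr
lfbqm
jjnj
dhxm
dwwnt
onu
fzm

Derivation:
Hunk 1: at line 4 remove [kba,ttfq,qyrcc] add [nmn,lpqmx,hdcwl] -> 13 lines: pmym lqf zjxg vbs bcwu nmn lpqmx hdcwl vcft eqk jjnj fjr fzm
Hunk 2: at line 9 remove [eqk] add [lfbqm] -> 13 lines: pmym lqf zjxg vbs bcwu nmn lpqmx hdcwl vcft lfbqm jjnj fjr fzm
Hunk 3: at line 11 remove [fjr] add [dhxm,dwwnt,onu] -> 15 lines: pmym lqf zjxg vbs bcwu nmn lpqmx hdcwl vcft lfbqm jjnj dhxm dwwnt onu fzm
Hunk 4: at line 6 remove [lpqmx,hdcwl,vcft] add [sdr] -> 13 lines: pmym lqf zjxg vbs bcwu nmn sdr lfbqm jjnj dhxm dwwnt onu fzm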